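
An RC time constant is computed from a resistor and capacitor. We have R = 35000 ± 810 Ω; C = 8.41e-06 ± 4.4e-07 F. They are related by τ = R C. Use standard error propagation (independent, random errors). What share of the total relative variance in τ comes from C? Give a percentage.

(δτ/τ)² = (1·δR/R)² + (1·δC/C)²
  R term: (1×0.0231)² = 0.000536
  C term: (1×0.0523)² = 0.00274
Total = 0.00327. Share from C = 0.00274/0.00327 = 0.836.

83.6%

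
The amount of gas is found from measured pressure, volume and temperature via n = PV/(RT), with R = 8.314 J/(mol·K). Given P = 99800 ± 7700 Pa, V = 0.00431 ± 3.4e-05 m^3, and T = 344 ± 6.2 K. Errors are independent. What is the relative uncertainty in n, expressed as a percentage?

7.96%

n is a product of powers, so relative uncertainties combine in quadrature:
  (1·δP/P)² = (1×0.0772)² = 0.00595;  (1·δV/V)² = (1×0.00789)² = 6.22e-05;  (-1·δT/T)² = (-1×0.0180)² = 0.000325
δn/n = √(0.00634) = 0.0796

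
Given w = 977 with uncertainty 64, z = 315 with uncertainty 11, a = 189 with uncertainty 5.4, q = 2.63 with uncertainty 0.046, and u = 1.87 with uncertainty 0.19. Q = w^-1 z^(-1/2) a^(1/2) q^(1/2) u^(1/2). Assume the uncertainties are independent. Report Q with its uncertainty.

0.00176 ± 0.000152

For a monomial Q ∝ w^-1, z^(-1/2), a^(1/2), q^(1/2), u^(1/2), fractional errors add in quadrature:
  (-1·δw/w)² = (-1×0.0655)² = 0.00429;  (−½·δz/z)² = (-0.5×0.0349)² = 0.000305;  (½·δa/a)² = (0.5×0.0286)² = 0.000204;  (½·δq/q)² = (0.5×0.0175)² = 7.65e-05;  (½·δu/u)² = (0.5×0.102)² = 0.00258
δQ/Q = √(0.00746) = 0.0864
Q = 0.00176, so δQ = 0.0864 × 0.00176 = 0.000152.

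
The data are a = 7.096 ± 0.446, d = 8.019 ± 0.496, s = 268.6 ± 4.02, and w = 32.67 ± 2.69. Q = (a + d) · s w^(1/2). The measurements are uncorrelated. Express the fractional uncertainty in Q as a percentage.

Let u = a + d = 15.12. δu = √(δa² + δd²) = √(0.199 + 0.246) = 0.667, so δu/u = 0.0441.
Q is then a monomial in u, s, w:
δQ/Q = √((δu/u)² + (1·δs/s)² + (½·δw/w)²) = √(0.00195 + 0.000224 + 0.00169) = 0.0622

6.22%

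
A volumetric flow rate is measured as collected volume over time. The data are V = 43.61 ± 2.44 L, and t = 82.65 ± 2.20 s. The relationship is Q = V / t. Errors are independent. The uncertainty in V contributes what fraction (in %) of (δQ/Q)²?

81.5%

(δQ/Q)² = (1·δV/V)² + (-1·δt/t)²
  V term: (1×0.0560)² = 0.00313
  t term: (-1×0.0266)² = 0.000709
Total = 0.00384. Share from V = 0.00313/0.00384 = 0.815.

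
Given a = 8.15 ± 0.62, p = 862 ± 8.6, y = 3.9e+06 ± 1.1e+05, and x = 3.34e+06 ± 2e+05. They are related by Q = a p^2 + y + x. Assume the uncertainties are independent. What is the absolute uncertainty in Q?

Let w = a·p^2 = 6.06e+06. δw/w = √((1·δa/a)² + (2·δp/p)²) = √(0.00579 + 0.000398) = 0.0786, so δw = 4.76e+05.
Q = w + y + x: δQ = √(δw² + δy² + δx²) = √(2.27e+11 + 1.21e+10 + 4e+10) = 5.28e+05

5.28e+05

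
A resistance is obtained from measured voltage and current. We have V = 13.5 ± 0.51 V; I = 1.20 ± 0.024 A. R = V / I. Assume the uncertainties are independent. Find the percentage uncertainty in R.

4.27%

R is a product of powers, so relative uncertainties combine in quadrature:
  (1·δV/V)² = (1×0.0378)² = 0.00143;  (-1·δI/I)² = (-1×0.0200)² = 0.000400
δR/R = √(0.00183) = 0.0427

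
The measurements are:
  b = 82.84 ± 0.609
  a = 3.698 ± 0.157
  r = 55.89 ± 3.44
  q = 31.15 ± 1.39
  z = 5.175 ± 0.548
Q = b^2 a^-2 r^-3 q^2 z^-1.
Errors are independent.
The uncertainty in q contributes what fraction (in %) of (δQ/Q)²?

(δQ/Q)² = (2·δb/b)² + (-2·δa/a)² + (-3·δr/r)² + (2·δq/q)² + (-1·δz/z)²
  b term: (2×0.00735)² = 0.000216
  a term: (-2×0.0425)² = 0.00721
  r term: (-3×0.0615)² = 0.0341
  q term: (2×0.0446)² = 0.00796
  z term: (-1×0.106)² = 0.0112
Total = 0.0607. Share from q = 0.00796/0.0607 = 0.131.

13.1%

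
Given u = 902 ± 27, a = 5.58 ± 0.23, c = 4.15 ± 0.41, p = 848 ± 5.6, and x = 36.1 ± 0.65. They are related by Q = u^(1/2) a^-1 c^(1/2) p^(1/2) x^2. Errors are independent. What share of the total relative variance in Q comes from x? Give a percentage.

22.9%

(δQ/Q)² = (½·δu/u)² + (-1·δa/a)² + (½·δc/c)² + (½·δp/p)² + (2·δx/x)²
  u term: (0.5×0.0299)² = 0.000224
  a term: (-1×0.0412)² = 0.00170
  c term: (0.5×0.0988)² = 0.00244
  p term: (0.5×0.00660)² = 1.09e-05
  x term: (2×0.0180)² = 0.00130
Total = 0.00567. Share from x = 0.00130/0.00567 = 0.229.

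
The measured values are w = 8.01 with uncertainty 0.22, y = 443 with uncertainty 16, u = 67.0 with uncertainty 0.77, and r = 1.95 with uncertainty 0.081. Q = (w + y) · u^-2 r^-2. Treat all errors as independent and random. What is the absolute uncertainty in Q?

Let h = w + y = 451. δh = √(δw² + δy²) = √(0.0484 + 256) = 16.0, so δh/h = 0.0355.
Q is then a monomial in h, u, r:
δQ/Q = √((δh/h)² + (-2·δu/u)² + (-2·δr/r)²) = √(0.00126 + 0.000528 + 0.00690) = 0.0932
Q = 0.0264, so δQ = 0.0932 × 0.0264 = 0.00246.

0.00246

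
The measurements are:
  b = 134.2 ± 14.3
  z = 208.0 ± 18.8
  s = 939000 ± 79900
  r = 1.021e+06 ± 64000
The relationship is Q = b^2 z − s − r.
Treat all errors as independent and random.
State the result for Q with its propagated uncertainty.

Let p = b^2·z = 3.746e+06. δp/p = √((2·δb/b)² + (1·δz/z)²) = √(0.0454 + 0.00817) = 0.231, so δp = 8.67e+05.
Q = p − s − r: δQ = √(δp² + δs² + δr²) = √(7.52e+11 + 6.38e+09 + 4.1e+09) = 8.73e+05
Q = 1.786e+06.

(1.786 ± 0.873) × 10^6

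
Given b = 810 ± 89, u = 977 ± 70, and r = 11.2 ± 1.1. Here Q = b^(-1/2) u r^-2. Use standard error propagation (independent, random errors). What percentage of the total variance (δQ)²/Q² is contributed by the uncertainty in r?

(δQ/Q)² = (−½·δb/b)² + (1·δu/u)² + (-2·δr/r)²
  b term: (-0.5×0.110)² = 0.00302
  u term: (1×0.0716)² = 0.00513
  r term: (-2×0.0982)² = 0.0386
Total = 0.0467. Share from r = 0.0386/0.0467 = 0.826.

82.6%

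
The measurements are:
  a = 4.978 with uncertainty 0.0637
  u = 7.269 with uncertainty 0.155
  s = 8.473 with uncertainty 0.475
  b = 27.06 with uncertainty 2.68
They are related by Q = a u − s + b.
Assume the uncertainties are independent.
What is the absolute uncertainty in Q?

2.87

Let p = a·u = 36.19. δp/p = √((1·δa/a)² + (1·δu/u)²) = √(0.000164 + 0.000455) = 0.0249, so δp = 0.900.
Q = p − s + b: δQ = √(δp² + δs² + δb²) = √(0.810 + 0.226 + 7.18) = 2.87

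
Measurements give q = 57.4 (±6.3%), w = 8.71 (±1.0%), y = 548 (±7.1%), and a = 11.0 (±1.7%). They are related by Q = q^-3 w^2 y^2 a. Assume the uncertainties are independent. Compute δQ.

315

Since Q is a product/quotient, work with relative uncertainties:
  (-3·δq/q)² = (-3×0.0630)² = 0.0357;  (2·δw/w)² = (2×0.0100)² = 0.000400;  (2·δy/y)² = (2×0.0710)² = 0.0202;  (1·δa/a)² = (1×0.0170)² = 0.000289
δQ/Q = √(0.0566) = 0.238
Q = 1330, so δQ = 0.238 × 1330 = 315.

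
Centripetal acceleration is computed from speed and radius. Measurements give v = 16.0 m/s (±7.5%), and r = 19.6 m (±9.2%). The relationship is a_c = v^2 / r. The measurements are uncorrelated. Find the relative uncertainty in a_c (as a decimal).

Products/powers → add relative errors in quadrature, weighted by exponent:
  (2·δv/v)² = (2×0.0750)² = 0.0225;  (-1·δr/r)² = (-1×0.0920)² = 0.00846
δa_c/a_c = √(0.0310) = 0.176

0.176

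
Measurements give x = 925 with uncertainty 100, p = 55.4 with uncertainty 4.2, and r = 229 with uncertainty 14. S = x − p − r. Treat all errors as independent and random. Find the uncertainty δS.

101

Absolute uncertainties add in quadrature for a linear combination:
  (δx)² = 10000;  (δp)² = 17.6;  (δr)² = 196
δS = √(10200) = 101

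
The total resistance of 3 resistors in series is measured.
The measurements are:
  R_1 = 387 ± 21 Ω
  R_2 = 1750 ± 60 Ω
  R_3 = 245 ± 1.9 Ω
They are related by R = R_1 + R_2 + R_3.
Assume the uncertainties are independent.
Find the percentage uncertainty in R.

R is a linear combination, so absolute uncertainties add in quadrature:
  (δR_1)² = 441;  (δR_2)² = 3600;  (δR_3)² = 3.61
δR = √(4040) = 63.6 Ω
R = 2380 Ω, so δR/R = 63.6/2380 = 0.0267.

2.67%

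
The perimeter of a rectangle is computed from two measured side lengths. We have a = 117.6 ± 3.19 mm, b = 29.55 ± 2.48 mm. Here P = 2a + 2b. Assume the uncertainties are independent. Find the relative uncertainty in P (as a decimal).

0.0275

For a sum/difference, combine absolute errors in quadrature:
  (2·δa)² = 40.7;  (2·δb)² = 24.6
δP = √(65.3) = 8.08 mm
P = 294.3 mm, so δP/P = 8.08/294.3 = 0.0275.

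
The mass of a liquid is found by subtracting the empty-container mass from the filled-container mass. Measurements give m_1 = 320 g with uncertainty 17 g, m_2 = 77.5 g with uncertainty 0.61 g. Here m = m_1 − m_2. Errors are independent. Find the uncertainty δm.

Absolute uncertainties add in quadrature for a linear combination:
  (δm_1)² = 289;  (δm_2)² = 0.372
δm = √(289) = 17.0 g

17.0 g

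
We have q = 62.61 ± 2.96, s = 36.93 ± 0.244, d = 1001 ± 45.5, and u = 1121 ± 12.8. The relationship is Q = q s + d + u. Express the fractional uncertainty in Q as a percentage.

Let p = q·s = 2312. δp/p = √((1·δq/q)² + (1·δs/s)²) = √(0.00224 + 4.37e-05) = 0.0477, so δp = 110.
Q = p + d + u: δQ = √(δp² + δd² + δu²) = √(12200 + 2070 + 164) = 120
Q = 4434, so δQ/Q = 120/4434 = 0.0271.

2.71%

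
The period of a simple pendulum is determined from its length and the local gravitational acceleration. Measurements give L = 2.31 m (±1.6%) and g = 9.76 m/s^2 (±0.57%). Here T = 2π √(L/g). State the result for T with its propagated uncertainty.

3.06 ± 0.0260 s

Each factor contributes (exponent × relative error)² to (δT/T)²:
  (½·δL/L)² = (0.5×0.0160)² = 6.4e-05;  (−½·δg/g)² = (-0.5×0.00570)² = 8.12e-06
δT/T = √(7.21e-05) = 0.00849
T = 3.06 s, so δT = 0.00849 × 3.06 = 0.0260 s.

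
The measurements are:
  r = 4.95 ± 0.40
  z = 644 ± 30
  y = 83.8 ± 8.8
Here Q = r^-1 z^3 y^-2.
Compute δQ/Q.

0.265

Each factor contributes (exponent × relative error)² to (δQ/Q)²:
  (-1·δr/r)² = (-1×0.0808)² = 0.00653;  (3·δz/z)² = (3×0.0466)² = 0.0195;  (-2·δy/y)² = (-2×0.105)² = 0.0441
δQ/Q = √(0.0702) = 0.265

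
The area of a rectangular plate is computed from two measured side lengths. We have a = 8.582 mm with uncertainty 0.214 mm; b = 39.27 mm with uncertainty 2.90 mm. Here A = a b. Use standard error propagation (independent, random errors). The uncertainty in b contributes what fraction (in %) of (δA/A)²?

(δA/A)² = (1·δa/a)² + (1·δb/b)²
  a term: (1×0.0249)² = 0.000622
  b term: (1×0.0738)² = 0.00545
Total = 0.00608. Share from b = 0.00545/0.00608 = 0.898.

89.8%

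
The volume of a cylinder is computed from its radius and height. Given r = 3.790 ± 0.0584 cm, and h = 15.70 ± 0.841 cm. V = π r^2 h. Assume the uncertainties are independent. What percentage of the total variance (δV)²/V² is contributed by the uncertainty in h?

75.1%

(δV/V)² = (2·δr/r)² + (1·δh/h)²
  r term: (2×0.0154)² = 0.000950
  h term: (1×0.0536)² = 0.00287
Total = 0.00382. Share from h = 0.00287/0.00382 = 0.751.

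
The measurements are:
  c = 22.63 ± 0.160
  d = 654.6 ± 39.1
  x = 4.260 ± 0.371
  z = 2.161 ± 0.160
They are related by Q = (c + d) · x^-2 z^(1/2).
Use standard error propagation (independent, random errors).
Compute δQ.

10.3

Let u = c + d = 677.2. δu = √(δc² + δd²) = √(0.0256 + 1530) = 39.1, so δu/u = 0.0577.
Q is then a monomial in u, x, z:
δQ/Q = √((δu/u)² + (-2·δx/x)² + (½·δz/z)²) = √(0.00333 + 0.0303 + 0.00137) = 0.187
Q = 54.86, so δQ = 0.187 × 54.86 = 10.3.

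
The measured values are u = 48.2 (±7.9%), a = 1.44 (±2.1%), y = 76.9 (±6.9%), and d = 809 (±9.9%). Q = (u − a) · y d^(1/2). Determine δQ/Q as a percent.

Let w = u − a = 46.8. δw = √(δu² + δa²) = √(14.5 + 0.000914) = 3.81, so δw/w = 0.0814.
Q is then a monomial in w, y, d:
δQ/Q = √((δw/w)² + (1·δy/y)² + (½·δd/d)²) = √(0.00663 + 0.00476 + 0.00245) = 0.118

11.8%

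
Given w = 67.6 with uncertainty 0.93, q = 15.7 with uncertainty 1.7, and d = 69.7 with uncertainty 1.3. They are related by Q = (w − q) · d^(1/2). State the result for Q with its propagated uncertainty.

433 ± 16.7

Let u = w − q = 51.9. δu = √(δw² + δq²) = √(0.865 + 2.89) = 1.94, so δu/u = 0.0373.
Q is then a monomial in u, d:
δQ/Q = √((δu/u)² + (½·δd/d)²) = √(0.00139 + 8.7e-05) = 0.0385
Q = 433, so δQ = 0.0385 × 433 = 16.7.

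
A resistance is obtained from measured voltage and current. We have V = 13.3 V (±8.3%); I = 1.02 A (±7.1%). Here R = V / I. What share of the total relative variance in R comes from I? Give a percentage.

(δR/R)² = (1·δV/V)² + (-1·δI/I)²
  V term: (1×0.0830)² = 0.00689
  I term: (-1×0.0710)² = 0.00504
Total = 0.0119. Share from I = 0.00504/0.0119 = 0.423.

42.3%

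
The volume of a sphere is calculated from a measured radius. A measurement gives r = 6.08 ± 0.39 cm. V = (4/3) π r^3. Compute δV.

181 cm^3

Since V is a product/quotient, work with relative uncertainties:
  (3·δr/r)² = (3×0.0641)² = 0.0370
δV/V = √(0.0370) = 0.192
V = 941 cm^3, so δV = 0.192 × 941 = 181 cm^3.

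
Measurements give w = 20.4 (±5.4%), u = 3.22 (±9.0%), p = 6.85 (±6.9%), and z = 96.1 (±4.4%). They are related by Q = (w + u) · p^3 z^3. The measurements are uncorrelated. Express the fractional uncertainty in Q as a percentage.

Let h = w + u = 23.6. δh = √(δw² + δu²) = √(1.21 + 0.0840) = 1.14, so δh/h = 0.0482.
Q is then a monomial in h, p, z:
δQ/Q = √((δh/h)² + (3·δp/p)² + (3·δz/z)²) = √(0.00233 + 0.0428 + 0.0174) = 0.250

25.0%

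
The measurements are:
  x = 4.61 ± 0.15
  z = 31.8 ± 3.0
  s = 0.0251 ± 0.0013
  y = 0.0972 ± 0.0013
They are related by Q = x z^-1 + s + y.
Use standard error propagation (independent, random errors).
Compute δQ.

0.0146

Let p = x·z^-1 = 0.145. δp/p = √((1·δx/x)² + (-1·δz/z)²) = √(0.00106 + 0.00890) = 0.0998, so δp = 0.0145.
Q = p + s + y: δQ = √(δp² + δs² + δy²) = √(0.000209 + 1.69e-06 + 1.69e-06) = 0.0146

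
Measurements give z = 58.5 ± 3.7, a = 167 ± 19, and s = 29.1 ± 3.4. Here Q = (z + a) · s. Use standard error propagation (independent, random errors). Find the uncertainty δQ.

Let u = z + a = 226. δu = √(δz² + δa²) = √(13.7 + 361) = 19.4, so δu/u = 0.0858.
Q is then a monomial in u, s:
δQ/Q = √((δu/u)² + (1·δs/s)²) = √(0.00737 + 0.0137) = 0.145
Q = 6560, so δQ = 0.145 × 6560 = 951.

951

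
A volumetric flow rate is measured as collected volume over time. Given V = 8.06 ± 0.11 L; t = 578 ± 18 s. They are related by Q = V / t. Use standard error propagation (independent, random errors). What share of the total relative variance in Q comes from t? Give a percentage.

83.9%

(δQ/Q)² = (1·δV/V)² + (-1·δt/t)²
  V term: (1×0.0136)² = 0.000186
  t term: (-1×0.0311)² = 0.000970
Total = 0.00116. Share from t = 0.000970/0.00116 = 0.839.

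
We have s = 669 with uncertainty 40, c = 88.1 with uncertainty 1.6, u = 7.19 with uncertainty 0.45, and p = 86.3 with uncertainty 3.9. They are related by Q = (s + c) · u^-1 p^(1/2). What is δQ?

83.1

Let w = s + c = 757. δw = √(δs² + δc²) = √(1600 + 2.56) = 40.0, so δw/w = 0.0529.
Q is then a monomial in w, u, p:
δQ/Q = √((δw/w)² + (-1·δu/u)² + (½·δp/p)²) = √(0.00280 + 0.00392 + 0.000511) = 0.0850
Q = 978, so δQ = 0.0850 × 978 = 83.1.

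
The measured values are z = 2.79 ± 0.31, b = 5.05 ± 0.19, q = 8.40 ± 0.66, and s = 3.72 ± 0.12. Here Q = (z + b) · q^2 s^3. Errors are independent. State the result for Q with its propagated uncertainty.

Let u = z + b = 7.84. δu = √(δz² + δb²) = √(0.0961 + 0.0361) = 0.364, so δu/u = 0.0464.
Q is then a monomial in u, q, s:
δQ/Q = √((δu/u)² + (2·δq/q)² + (3·δs/s)²) = √(0.00215 + 0.0247 + 0.00937) = 0.190
Q = 28500, so δQ = 0.190 × 28500 = 5420.

28500 ± 5420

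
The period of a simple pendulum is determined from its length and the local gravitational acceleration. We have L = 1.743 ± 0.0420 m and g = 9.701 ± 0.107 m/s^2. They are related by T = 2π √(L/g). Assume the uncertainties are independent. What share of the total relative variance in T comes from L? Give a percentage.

(δT/T)² = (½·δL/L)² + (−½·δg/g)²
  L term: (0.5×0.0241)² = 0.000145
  g term: (-0.5×0.0110)² = 3.04e-05
Total = 0.000176. Share from L = 0.000145/0.000176 = 0.827.

82.7%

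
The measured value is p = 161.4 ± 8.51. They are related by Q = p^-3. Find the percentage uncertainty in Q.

Q ∝ p^-3, so δQ/Q = |-3| · δp/p = 3 × 0.0527 = 0.158.

15.8%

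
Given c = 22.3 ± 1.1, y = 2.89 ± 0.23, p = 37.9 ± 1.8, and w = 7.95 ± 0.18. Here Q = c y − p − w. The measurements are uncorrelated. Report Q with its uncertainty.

18.6 ± 6.30

Let h = c·y = 64.4. δh/h = √((1·δc/c)² + (1·δy/y)²) = √(0.00243 + 0.00633) = 0.0936, so δh = 6.03.
Q = h − p − w: δQ = √(δh² + δp² + δw²) = √(36.4 + 3.24 + 0.0324) = 6.30
Q = 18.6.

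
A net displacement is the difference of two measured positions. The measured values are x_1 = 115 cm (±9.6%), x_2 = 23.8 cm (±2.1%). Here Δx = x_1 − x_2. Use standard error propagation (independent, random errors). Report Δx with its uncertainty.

91.2 ± 11.1 cm

Absolute uncertainties add in quadrature for a linear combination:
  (δx_1)² = 122;  (δx_2)² = 0.250
δΔx = √(122) = 11.1 cm
Δx = 91.2 cm.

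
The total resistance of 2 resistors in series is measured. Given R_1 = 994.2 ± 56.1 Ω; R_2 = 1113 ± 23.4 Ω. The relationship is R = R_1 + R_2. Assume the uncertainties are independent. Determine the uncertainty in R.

60.8 Ω

Each term contributes (cᵢ δxᵢ)² to (δR)²:
  (δR_1)² = 3150;  (δR_2)² = 548
δR = √(3690) = 60.8 Ω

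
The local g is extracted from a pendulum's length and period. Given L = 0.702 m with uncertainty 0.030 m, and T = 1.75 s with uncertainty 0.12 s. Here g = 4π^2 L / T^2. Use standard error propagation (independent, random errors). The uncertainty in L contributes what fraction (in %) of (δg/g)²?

(δg/g)² = (1·δL/L)² + (-2·δT/T)²
  L term: (1×0.0427)² = 0.00183
  T term: (-2×0.0686)² = 0.0188
Total = 0.0206. Share from L = 0.00183/0.0206 = 0.0885.

8.85%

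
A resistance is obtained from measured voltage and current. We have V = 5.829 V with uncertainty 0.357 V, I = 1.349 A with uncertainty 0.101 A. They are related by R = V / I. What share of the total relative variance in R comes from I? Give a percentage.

(δR/R)² = (1·δV/V)² + (-1·δI/I)²
  V term: (1×0.0612)² = 0.00375
  I term: (-1×0.0749)² = 0.00561
Total = 0.00936. Share from I = 0.00561/0.00936 = 0.599.

59.9%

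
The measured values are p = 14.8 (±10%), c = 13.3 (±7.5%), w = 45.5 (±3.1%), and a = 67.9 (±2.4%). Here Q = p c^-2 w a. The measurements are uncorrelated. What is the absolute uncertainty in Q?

For a monomial Q ∝ p, c^-2, w, a, fractional errors add in quadrature:
  (1·δp/p)² = (1×0.100)² = 0.0100;  (-2·δc/c)² = (-2×0.0750)² = 0.0225;  (1·δw/w)² = (1×0.0310)² = 0.000961;  (1·δa/a)² = (1×0.0240)² = 0.000576
δQ/Q = √(0.0340) = 0.184
Q = 258, so δQ = 0.184 × 258 = 47.7.

47.7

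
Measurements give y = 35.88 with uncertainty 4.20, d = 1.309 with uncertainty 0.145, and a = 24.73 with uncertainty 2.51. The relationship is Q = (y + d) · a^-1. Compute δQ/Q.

0.152

Let u = y + d = 37.19. δu = √(δy² + δd²) = √(17.6 + 0.0210) = 4.20, so δu/u = 0.113.
Q is then a monomial in u, a:
δQ/Q = √((δu/u)² + (-1·δa/a)²) = √(0.0128 + 0.0103) = 0.152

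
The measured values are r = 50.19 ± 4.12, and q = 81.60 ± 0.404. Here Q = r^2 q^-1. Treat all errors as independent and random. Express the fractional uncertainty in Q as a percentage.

16.4%

Q is a product of powers, so relative uncertainties combine in quadrature:
  (2·δr/r)² = (2×0.0821)² = 0.0270;  (-1·δq/q)² = (-1×0.00495)² = 2.45e-05
δQ/Q = √(0.0270) = 0.164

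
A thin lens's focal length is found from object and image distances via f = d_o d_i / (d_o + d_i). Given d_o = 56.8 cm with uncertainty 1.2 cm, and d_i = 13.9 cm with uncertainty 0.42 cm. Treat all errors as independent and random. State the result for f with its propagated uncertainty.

∂f/∂d_o = (d_i/(d_o+d_i))² = 0.0387;  ∂f/∂d_i = (d_o/(d_o+d_i))² = 0.645
δf = √((∂f/∂d_o · δd_o)² + (∂f/∂d_i · δd_i)²) = √(0.00215 + 0.0735) = 0.275 cm
f = 11.2 cm.

11.2 ± 0.275 cm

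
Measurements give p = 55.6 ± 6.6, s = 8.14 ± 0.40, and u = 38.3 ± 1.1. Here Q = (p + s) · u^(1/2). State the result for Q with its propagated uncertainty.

Let w = p + s = 63.7. δw = √(δp² + δs²) = √(43.6 + 0.160) = 6.61, so δw/w = 0.104.
Q is then a monomial in w, u:
δQ/Q = √((δw/w)² + (½·δu/u)²) = √(0.0108 + 0.000206) = 0.105
Q = 394, so δQ = 0.105 × 394 = 41.3.

394 ± 41.3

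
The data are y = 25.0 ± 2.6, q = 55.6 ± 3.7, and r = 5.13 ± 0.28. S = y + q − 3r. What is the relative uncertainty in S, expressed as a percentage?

S is a linear combination, so absolute uncertainties add in quadrature:
  (δy)² = 6.76;  (δq)² = 13.7;  (3·δr)² = 0.706
δS = √(21.2) = 4.60
S = 65.2, so δS/S = 4.60/65.2 = 0.0705.

7.05%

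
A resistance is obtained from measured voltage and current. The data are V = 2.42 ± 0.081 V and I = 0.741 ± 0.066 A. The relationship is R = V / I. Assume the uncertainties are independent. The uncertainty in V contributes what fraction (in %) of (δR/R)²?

(δR/R)² = (1·δV/V)² + (-1·δI/I)²
  V term: (1×0.0335)² = 0.00112
  I term: (-1×0.0891)² = 0.00793
Total = 0.00905. Share from V = 0.00112/0.00905 = 0.124.

12.4%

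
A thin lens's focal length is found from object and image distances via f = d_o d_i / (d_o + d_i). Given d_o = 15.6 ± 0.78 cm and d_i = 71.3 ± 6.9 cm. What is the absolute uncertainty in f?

∂f/∂d_o = (d_i/(d_o+d_i))² = 0.673;  ∂f/∂d_i = (d_o/(d_o+d_i))² = 0.0322
δf = √((∂f/∂d_o · δd_o)² + (∂f/∂d_i · δd_i)²) = √(0.276 + 0.0494) = 0.570 cm

0.570 cm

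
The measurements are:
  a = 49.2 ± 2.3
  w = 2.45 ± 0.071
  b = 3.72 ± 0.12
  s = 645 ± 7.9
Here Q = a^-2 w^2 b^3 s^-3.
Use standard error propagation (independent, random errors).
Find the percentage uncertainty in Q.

Products/powers → add relative errors in quadrature, weighted by exponent:
  (-2·δa/a)² = (-2×0.0467)² = 0.00874;  (2·δw/w)² = (2×0.0290)² = 0.00336;  (3·δb/b)² = (3×0.0323)² = 0.00937;  (-3·δs/s)² = (-3×0.0122)² = 0.00135
δQ/Q = √(0.0228) = 0.151

15.1%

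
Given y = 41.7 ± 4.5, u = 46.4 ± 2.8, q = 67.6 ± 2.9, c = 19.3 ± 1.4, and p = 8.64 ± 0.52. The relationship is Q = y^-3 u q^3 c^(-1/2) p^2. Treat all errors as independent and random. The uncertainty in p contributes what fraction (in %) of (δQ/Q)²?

(δQ/Q)² = (-3·δy/y)² + (1·δu/u)² + (3·δq/q)² + (−½·δc/c)² + (2·δp/p)²
  y term: (-3×0.108)² = 0.105
  u term: (1×0.0603)² = 0.00364
  q term: (3×0.0429)² = 0.0166
  c term: (-0.5×0.0725)² = 0.00132
  p term: (2×0.0602)² = 0.0145
Total = 0.141. Share from p = 0.0145/0.141 = 0.103.

10.3%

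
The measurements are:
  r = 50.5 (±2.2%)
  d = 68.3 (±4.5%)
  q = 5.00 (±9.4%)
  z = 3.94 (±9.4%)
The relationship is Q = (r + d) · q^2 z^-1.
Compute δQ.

160

Let u = r + d = 119. δu = √(δr² + δd²) = √(1.23 + 9.45) = 3.27, so δu/u = 0.0275.
Q is then a monomial in u, q, z:
δQ/Q = √((δu/u)² + (2·δq/q)² + (-1·δz/z)²) = √(0.000757 + 0.0353 + 0.00884) = 0.212
Q = 754, so δQ = 0.212 × 754 = 160.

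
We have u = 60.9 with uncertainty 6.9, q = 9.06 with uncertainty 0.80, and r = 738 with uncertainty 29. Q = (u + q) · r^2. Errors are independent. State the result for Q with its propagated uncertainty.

Let w = u + q = 70.0. δw = √(δu² + δq²) = √(47.6 + 0.640) = 6.95, so δw/w = 0.0993.
Q is then a monomial in w, r:
δQ/Q = √((δw/w)² + (2·δr/r)²) = √(0.00986 + 0.00618) = 0.127
Q = 3.81e+07, so δQ = 0.127 × 3.81e+07 = 4.82e+06.

(3.81 ± 0.482) × 10^7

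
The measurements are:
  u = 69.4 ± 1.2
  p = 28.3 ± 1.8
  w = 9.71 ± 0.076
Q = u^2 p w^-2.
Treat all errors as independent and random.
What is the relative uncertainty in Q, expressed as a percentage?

Each factor contributes (exponent × relative error)² to (δQ/Q)²:
  (2·δu/u)² = (2×0.0173)² = 0.00120;  (1·δp/p)² = (1×0.0636)² = 0.00405;  (-2·δw/w)² = (-2×0.00783)² = 0.000245
δQ/Q = √(0.00549) = 0.0741

7.41%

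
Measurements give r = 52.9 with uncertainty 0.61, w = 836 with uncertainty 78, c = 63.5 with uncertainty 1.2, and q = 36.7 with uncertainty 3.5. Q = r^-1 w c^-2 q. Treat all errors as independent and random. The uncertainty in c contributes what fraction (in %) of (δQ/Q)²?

(δQ/Q)² = (-1·δr/r)² + (1·δw/w)² + (-2·δc/c)² + (1·δq/q)²
  r term: (-1×0.0115)² = 0.000133
  w term: (1×0.0933)² = 0.00871
  c term: (-2×0.0189)² = 0.00143
  q term: (1×0.0954)² = 0.00910
Total = 0.0194. Share from c = 0.00143/0.0194 = 0.0738.

7.38%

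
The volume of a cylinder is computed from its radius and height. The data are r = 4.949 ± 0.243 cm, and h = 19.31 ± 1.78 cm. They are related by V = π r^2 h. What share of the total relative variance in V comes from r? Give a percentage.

(δV/V)² = (2·δr/r)² + (1·δh/h)²
  r term: (2×0.0491)² = 0.00964
  h term: (1×0.0922)² = 0.00850
Total = 0.0181. Share from r = 0.00964/0.0181 = 0.532.

53.2%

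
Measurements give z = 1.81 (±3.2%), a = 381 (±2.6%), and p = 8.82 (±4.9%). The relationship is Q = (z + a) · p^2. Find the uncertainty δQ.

Let u = z + a = 383. δu = √(δz² + δa²) = √(0.00335 + 98.1) = 9.91, so δu/u = 0.0259.
Q is then a monomial in u, p:
δQ/Q = √((δu/u)² + (2·δp/p)²) = √(0.000670 + 0.00960) = 0.101
Q = 29800, so δQ = 0.101 × 29800 = 3020.

3020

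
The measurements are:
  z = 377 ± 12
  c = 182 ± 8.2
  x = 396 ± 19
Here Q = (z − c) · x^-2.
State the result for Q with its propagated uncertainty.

0.00124 ± 0.000151

Let u = z − c = 195. δu = √(δz² + δc²) = √(144 + 67.2) = 14.5, so δu/u = 0.0745.
Q is then a monomial in u, x:
δQ/Q = √((δu/u)² + (-2·δx/x)²) = √(0.00556 + 0.00921) = 0.122
Q = 0.00124, so δQ = 0.122 × 0.00124 = 0.000151.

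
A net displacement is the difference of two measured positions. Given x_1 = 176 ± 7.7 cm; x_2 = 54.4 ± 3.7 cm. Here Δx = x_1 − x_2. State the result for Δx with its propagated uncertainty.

122 ± 8.54 cm

Sums and differences: (δΔx)² = Σ (cᵢ δxᵢ)².
  (δx_1)² = 59.3;  (δx_2)² = 13.7
δΔx = √(73.0) = 8.54 cm
Δx = 122 cm.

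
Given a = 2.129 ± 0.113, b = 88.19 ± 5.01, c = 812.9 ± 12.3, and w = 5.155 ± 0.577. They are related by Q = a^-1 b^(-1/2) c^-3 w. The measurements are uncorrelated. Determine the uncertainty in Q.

Q is a product of powers, so relative uncertainties combine in quadrature:
  (-1·δa/a)² = (-1×0.0531)² = 0.00282;  (−½·δb/b)² = (-0.5×0.0568)² = 0.000807;  (-3·δc/c)² = (-3×0.0151)² = 0.00206;  (1·δw/w)² = (1×0.112)² = 0.0125
δQ/Q = √(0.0182) = 0.135
Q = 4.8e-10, so δQ = 0.135 × 4.8e-10 = 6.48e-11.

6.48e-11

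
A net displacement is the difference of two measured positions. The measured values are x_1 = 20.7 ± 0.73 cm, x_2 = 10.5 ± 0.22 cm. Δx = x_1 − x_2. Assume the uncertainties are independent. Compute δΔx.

0.762 cm

For a sum/difference, combine absolute errors in quadrature:
  (δx_1)² = 0.533;  (δx_2)² = 0.0484
δΔx = √(0.581) = 0.762 cm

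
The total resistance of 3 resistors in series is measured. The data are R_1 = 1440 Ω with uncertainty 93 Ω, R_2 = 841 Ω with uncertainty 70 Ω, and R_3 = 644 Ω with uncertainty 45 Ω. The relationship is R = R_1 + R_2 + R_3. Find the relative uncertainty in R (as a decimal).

0.0427

Each term contributes (cᵢ δxᵢ)² to (δR)²:
  (δR_1)² = 8650;  (δR_2)² = 4900;  (δR_3)² = 2020
δR = √(15600) = 125 Ω
R = 2920 Ω, so δR/R = 125/2920 = 0.0427.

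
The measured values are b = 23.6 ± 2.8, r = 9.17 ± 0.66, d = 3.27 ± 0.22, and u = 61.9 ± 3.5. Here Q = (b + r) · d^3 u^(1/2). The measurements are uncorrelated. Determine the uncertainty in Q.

Let w = b + r = 32.8. δw = √(δb² + δr²) = √(7.84 + 0.436) = 2.88, so δw/w = 0.0878.
Q is then a monomial in w, d, u:
δQ/Q = √((δw/w)² + (3·δd/d)² + (½·δu/u)²) = √(0.00771 + 0.0407 + 0.000799) = 0.222
Q = 9010, so δQ = 0.222 × 9010 = 2000.

2000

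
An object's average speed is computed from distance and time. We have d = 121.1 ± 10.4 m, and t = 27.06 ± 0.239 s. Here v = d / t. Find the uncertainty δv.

Since v is a product/quotient, work with relative uncertainties:
  (1·δd/d)² = (1×0.0859)² = 0.00738;  (-1·δt/t)² = (-1×0.00883)² = 7.8e-05
δv/v = √(0.00745) = 0.0863
v = 4.475 m/s, so δv = 0.0863 × 4.475 = 0.386 m/s.

0.386 m/s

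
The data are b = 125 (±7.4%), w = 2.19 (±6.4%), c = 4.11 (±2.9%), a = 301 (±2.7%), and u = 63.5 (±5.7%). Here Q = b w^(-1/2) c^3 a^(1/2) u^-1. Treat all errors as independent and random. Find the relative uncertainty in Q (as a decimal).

0.132

Relative error in a monomial: (δQ/Q)² = Σ (nᵢ · δxᵢ/xᵢ)².
  (1·δb/b)² = (1×0.0740)² = 0.00548;  (−½·δw/w)² = (-0.5×0.0640)² = 0.00102;  (3·δc/c)² = (3×0.0290)² = 0.00757;  (½·δa/a)² = (0.5×0.0270)² = 0.000182;  (-1·δu/u)² = (-1×0.0570)² = 0.00325
δQ/Q = √(0.0175) = 0.132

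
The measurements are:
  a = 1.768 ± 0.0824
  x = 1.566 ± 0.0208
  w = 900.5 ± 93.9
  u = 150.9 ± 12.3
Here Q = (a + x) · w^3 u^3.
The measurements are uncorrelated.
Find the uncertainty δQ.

3.33e+15

Let h = a + x = 3.334. δh = √(δa² + δx²) = √(0.00679 + 0.000433) = 0.0850, so δh/h = 0.0255.
Q is then a monomial in h, w, u:
δQ/Q = √((δh/h)² + (3·δw/w)² + (3·δu/u)²) = √(0.000650 + 0.0979 + 0.0598) = 0.398
Q = 8.365e+15, so δQ = 0.398 × 8.365e+15 = 3.33e+15.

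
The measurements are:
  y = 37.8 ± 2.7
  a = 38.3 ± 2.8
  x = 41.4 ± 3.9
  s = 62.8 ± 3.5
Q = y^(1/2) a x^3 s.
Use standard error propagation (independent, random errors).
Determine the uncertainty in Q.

Q is a product of powers, so relative uncertainties combine in quadrature:
  (½·δy/y)² = (0.5×0.0714)² = 0.00128;  (1·δa/a)² = (1×0.0731)² = 0.00534;  (3·δx/x)² = (3×0.0942)² = 0.0799;  (1·δs/s)² = (1×0.0557)² = 0.00311
δQ/Q = √(0.0896) = 0.299
Q = 1.05e+09, so δQ = 0.299 × 1.05e+09 = 3.14e+08.

3.14e+08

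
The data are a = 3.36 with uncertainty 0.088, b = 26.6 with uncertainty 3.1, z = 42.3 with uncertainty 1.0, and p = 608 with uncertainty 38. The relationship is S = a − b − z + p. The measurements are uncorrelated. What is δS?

38.1

Sums and differences: (δS)² = Σ (cᵢ δxᵢ)².
  (δa)² = 0.00774;  (δb)² = 9.61;  (δz)² = 1.00;  (δp)² = 1440
δS = √(1450) = 38.1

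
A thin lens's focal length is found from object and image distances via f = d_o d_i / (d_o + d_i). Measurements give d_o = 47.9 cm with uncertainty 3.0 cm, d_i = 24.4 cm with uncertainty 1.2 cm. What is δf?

∂f/∂d_o = (d_i/(d_o+d_i))² = 0.114;  ∂f/∂d_i = (d_o/(d_o+d_i))² = 0.439
δf = √((∂f/∂d_o · δd_o)² + (∂f/∂d_i · δd_i)²) = √(0.117 + 0.277) = 0.628 cm

0.628 cm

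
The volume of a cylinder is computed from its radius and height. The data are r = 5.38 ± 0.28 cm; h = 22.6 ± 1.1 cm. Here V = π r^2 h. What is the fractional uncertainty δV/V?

Since V is a product/quotient, work with relative uncertainties:
  (2·δr/r)² = (2×0.0520)² = 0.0108;  (1·δh/h)² = (1×0.0487)² = 0.00237
δV/V = √(0.0132) = 0.115

0.115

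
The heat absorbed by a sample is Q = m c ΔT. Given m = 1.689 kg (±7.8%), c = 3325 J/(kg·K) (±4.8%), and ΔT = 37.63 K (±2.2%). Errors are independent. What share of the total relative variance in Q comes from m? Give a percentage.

(δQ/Q)² = (1·δm/m)² + (1·δc/c)² + (1·δΔT/ΔT)²
  m term: (1×0.0780)² = 0.00608
  c term: (1×0.0480)² = 0.00230
  ΔT term: (1×0.0220)² = 0.000484
Total = 0.00887. Share from m = 0.00608/0.00887 = 0.686.

68.6%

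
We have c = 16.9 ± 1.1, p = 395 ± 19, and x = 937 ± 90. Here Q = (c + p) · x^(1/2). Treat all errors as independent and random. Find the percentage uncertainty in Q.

6.66%

Let u = c + p = 412. δu = √(δc² + δp²) = √(1.21 + 361) = 19.0, so δu/u = 0.0462.
Q is then a monomial in u, x:
δQ/Q = √((δu/u)² + (½·δx/x)²) = √(0.00213 + 0.00231) = 0.0666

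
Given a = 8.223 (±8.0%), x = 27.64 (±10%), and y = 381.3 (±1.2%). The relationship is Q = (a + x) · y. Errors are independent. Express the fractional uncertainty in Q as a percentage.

Let u = a + x = 35.86. δu = √(δa² + δx²) = √(0.433 + 7.64) = 2.84, so δu/u = 0.0792.
Q is then a monomial in u, y:
δQ/Q = √((δu/u)² + (1·δy/y)²) = √(0.00628 + 0.000144) = 0.0801

8.01%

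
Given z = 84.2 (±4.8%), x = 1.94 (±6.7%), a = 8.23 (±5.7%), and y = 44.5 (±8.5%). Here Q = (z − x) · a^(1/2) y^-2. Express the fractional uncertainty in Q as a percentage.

Let u = z − x = 82.3. δu = √(δz² + δx²) = √(16.3 + 0.0169) = 4.04, so δu/u = 0.0492.
Q is then a monomial in u, a, y:
δQ/Q = √((δu/u)² + (½·δa/a)² + (-2·δy/y)²) = √(0.00242 + 0.000812 + 0.0289) = 0.179

17.9%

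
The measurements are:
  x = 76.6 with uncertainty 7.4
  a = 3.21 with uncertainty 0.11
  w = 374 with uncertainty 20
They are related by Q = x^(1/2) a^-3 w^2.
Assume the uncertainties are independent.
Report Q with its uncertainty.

37000 ± 5770

For a monomial Q ∝ x^(1/2), a^-3, w^2, fractional errors add in quadrature:
  (½·δx/x)² = (0.5×0.0966)² = 0.00233;  (-3·δa/a)² = (-3×0.0343)² = 0.0106;  (2·δw/w)² = (2×0.0535)² = 0.0114
δQ/Q = √(0.0243) = 0.156
Q = 37000, so δQ = 0.156 × 37000 = 5770.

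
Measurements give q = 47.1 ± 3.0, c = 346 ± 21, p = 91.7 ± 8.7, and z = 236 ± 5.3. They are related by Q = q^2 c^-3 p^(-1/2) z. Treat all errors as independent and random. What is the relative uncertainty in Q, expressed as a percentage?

Relative error in a monomial: (δQ/Q)² = Σ (nᵢ · δxᵢ/xᵢ)².
  (2·δq/q)² = (2×0.0637)² = 0.0162;  (-3·δc/c)² = (-3×0.0607)² = 0.0332;  (−½·δp/p)² = (-0.5×0.0949)² = 0.00225;  (1·δz/z)² = (1×0.0225)² = 0.000504
δQ/Q = √(0.0521) = 0.228

22.8%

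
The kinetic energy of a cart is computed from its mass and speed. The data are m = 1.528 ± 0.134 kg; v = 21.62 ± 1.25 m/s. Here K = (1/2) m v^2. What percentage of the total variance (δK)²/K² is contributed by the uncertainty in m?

(δK/K)² = (1·δm/m)² + (2·δv/v)²
  m term: (1×0.0877)² = 0.00769
  v term: (2×0.0578)² = 0.0134
Total = 0.0211. Share from m = 0.00769/0.0211 = 0.365.

36.5%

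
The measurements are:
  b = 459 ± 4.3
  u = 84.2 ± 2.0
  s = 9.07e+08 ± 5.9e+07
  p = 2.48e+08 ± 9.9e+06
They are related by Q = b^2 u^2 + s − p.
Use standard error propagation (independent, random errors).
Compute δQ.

9.69e+07

Let w = b^2·u^2 = 1.49e+09. δw/w = √((2·δb/b)² + (2·δu/u)²) = √(0.000351 + 0.00226) = 0.0511, so δw = 7.63e+07.
Q = w + s − p: δQ = √(δw² + δs² + δp²) = √(5.82e+15 + 3.48e+15 + 9.8e+13) = 9.69e+07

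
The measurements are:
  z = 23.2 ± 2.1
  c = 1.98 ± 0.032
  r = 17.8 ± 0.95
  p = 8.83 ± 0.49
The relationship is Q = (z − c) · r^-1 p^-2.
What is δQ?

Let u = z − c = 21.2. δu = √(δz² + δc²) = √(4.41 + 0.00102) = 2.10, so δu/u = 0.0990.
Q is then a monomial in u, r, p:
δQ/Q = √((δu/u)² + (-1·δr/r)² + (-2·δp/p)²) = √(0.00980 + 0.00285 + 0.0123) = 0.158
Q = 0.0153, so δQ = 0.158 × 0.0153 = 0.00242.

0.00242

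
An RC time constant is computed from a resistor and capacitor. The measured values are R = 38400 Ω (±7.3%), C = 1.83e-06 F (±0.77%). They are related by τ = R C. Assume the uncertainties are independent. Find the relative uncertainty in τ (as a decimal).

Products/powers → add relative errors in quadrature, weighted by exponent:
  (1·δR/R)² = (1×0.0730)² = 0.00533;  (1·δC/C)² = (1×0.00770)² = 5.93e-05
δτ/τ = √(0.00539) = 0.0734

0.0734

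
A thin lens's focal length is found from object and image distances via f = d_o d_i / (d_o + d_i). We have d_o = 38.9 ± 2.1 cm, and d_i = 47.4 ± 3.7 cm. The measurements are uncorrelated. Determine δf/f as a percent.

∂f/∂d_o = (d_i/(d_o+d_i))² = 0.302;  ∂f/∂d_i = (d_o/(d_o+d_i))² = 0.203
δf = √((∂f/∂d_o · δd_o)² + (∂f/∂d_i · δd_i)²) = √(0.401 + 0.565) = 0.983 cm
f = 21.4 cm, so δf/f = 0.983/21.4 = 0.0460.

4.60%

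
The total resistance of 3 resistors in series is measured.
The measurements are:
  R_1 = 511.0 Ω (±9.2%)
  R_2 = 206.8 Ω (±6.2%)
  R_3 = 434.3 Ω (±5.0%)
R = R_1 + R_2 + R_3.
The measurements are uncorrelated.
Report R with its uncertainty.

1152 ± 53.3 Ω

Each term contributes (cᵢ δxᵢ)² to (δR)²:
  (δR_1)² = 2210;  (δR_2)² = 164;  (δR_3)² = 472
δR = √(2850) = 53.3 Ω
R = 1152 Ω.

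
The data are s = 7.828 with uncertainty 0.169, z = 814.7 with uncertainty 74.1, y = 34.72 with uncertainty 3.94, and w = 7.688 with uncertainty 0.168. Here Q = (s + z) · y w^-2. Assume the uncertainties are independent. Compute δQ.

Let u = s + z = 822.5. δu = √(δs² + δz²) = √(0.0286 + 5490) = 74.1, so δu/u = 0.0901.
Q is then a monomial in u, y, w:
δQ/Q = √((δu/u)² + (1·δy/y)² + (-2·δw/w)²) = √(0.00812 + 0.0129 + 0.00191) = 0.151
Q = 483.2, so δQ = 0.151 × 483.2 = 73.1.

73.1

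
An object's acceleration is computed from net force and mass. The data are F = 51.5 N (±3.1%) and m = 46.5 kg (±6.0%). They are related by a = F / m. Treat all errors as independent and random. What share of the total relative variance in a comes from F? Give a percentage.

21.1%

(δa/a)² = (1·δF/F)² + (-1·δm/m)²
  F term: (1×0.0310)² = 0.000961
  m term: (-1×0.0600)² = 0.00360
Total = 0.00456. Share from F = 0.000961/0.00456 = 0.211.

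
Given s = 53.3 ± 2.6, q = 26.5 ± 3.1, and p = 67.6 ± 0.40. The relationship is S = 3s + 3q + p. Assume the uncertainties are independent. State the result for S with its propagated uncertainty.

307 ± 12.1

Each term contributes (cᵢ δxᵢ)² to (δS)²:
  (3·δs)² = 60.8;  (3·δq)² = 86.5;  (δp)² = 0.160
δS = √(147) = 12.1
S = 307.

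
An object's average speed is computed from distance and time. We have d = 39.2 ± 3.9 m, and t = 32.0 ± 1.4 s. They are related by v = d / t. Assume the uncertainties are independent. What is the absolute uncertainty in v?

For a monomial v ∝ d, t^-1, fractional errors add in quadrature:
  (1·δd/d)² = (1×0.0995)² = 0.00990;  (-1·δt/t)² = (-1×0.0437)² = 0.00191
δv/v = √(0.0118) = 0.109
v = 1.23 m/s, so δv = 0.109 × 1.23 = 0.133 m/s.

0.133 m/s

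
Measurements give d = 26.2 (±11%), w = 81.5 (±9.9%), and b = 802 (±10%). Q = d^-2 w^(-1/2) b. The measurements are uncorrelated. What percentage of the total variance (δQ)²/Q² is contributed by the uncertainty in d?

79.5%

(δQ/Q)² = (-2·δd/d)² + (−½·δw/w)² + (1·δb/b)²
  d term: (-2×0.110)² = 0.0484
  w term: (-0.5×0.0990)² = 0.00245
  b term: (1×0.100)² = 0.0100
Total = 0.0609. Share from d = 0.0484/0.0609 = 0.795.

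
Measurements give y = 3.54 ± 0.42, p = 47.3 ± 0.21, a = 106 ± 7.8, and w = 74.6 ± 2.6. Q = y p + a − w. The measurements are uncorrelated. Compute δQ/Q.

0.108

Let h = y·p = 167. δh/h = √((1·δy/y)² + (1·δp/p)²) = √(0.0141 + 1.97e-05) = 0.119, so δh = 19.9.
Q = h + a − w: δQ = √(δh² + δa² + δw²) = √(395 + 60.8 + 6.76) = 21.5
Q = 199, so δQ/Q = 21.5/199 = 0.108.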